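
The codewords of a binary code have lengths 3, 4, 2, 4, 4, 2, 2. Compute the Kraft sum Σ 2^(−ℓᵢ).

1.0625

With common denominator 2^4 = 16: Σ 2^(−ℓᵢ) = 2/16 + 1/16 + 4/16 + 1/16 + 1/16 + 4/16 + 4/16 = 17/16 = 1.0625.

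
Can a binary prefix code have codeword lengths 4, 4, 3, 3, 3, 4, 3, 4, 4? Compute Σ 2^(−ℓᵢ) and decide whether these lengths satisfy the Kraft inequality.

0.8125; yes

With common denominator 2^4 = 16: Σ 2^(−ℓᵢ) = 1/16 + 1/16 + 2/16 + 2/16 + 2/16 + 1/16 + 2/16 + 1/16 + 1/16 = 13/16 = 0.8125.
Kraft's inequality requires Σ ≤ 1; here Σ = 0.8125 ≤ 1, so such a prefix code exists.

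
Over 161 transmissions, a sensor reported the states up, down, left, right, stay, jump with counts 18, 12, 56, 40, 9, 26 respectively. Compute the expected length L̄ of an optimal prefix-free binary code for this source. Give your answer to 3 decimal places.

Probabilities are the counts divided by 161.
Repeatedly combine the two least-probable nodes; the expected code length is the sum of the merged weights.
merge 9/161 + 12/161 → 3/23
merge 18/161 + 3/23 → 39/161
merge 26/161 + 39/161 → 65/161
merge 40/161 + 8/23 → 96/161
merge 65/161 + 96/161 → 1
L = 3/23 + 39/161 + 65/161 + 96/161 + 1 = 382/161 ≈ 2.373 bits/symbol.

2.373 bits/symbol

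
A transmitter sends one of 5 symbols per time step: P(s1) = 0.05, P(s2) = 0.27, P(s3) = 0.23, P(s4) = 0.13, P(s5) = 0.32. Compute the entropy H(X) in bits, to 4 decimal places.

H = −Σ pᵢ log₂ pᵢ.
−0.05·log₂(0.05) = 0.2161
−0.27·log₂(0.27) = 0.5100
−0.23·log₂(0.23) = 0.4877
−0.13·log₂(0.13) = 0.3826
−0.32·log₂(0.32) = 0.5260
Sum ≈ 2.1225 → 2.1225 bits.

2.1225 bits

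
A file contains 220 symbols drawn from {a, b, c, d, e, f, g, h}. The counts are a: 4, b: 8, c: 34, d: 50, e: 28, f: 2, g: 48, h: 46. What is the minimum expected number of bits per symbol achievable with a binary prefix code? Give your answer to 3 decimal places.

2.627 bits/symbol

Probabilities are the counts divided by 220.
Repeatedly combine the two least-probable nodes; the expected code length is the sum of the merged weights.
merge 1/110 + 1/55 → 3/110
merge 3/110 + 2/55 → 7/110
merge 7/110 + 7/55 → 21/110
merge 17/110 + 21/110 → 19/55
merge 23/110 + 12/55 → 47/110
merge 5/22 + 19/55 → 63/110
merge 47/110 + 63/110 → 1
L = 3/110 + 7/110 + 21/110 + 19/55 + 47/110 + 63/110 + 1 = 289/110 ≈ 2.627 bits/symbol.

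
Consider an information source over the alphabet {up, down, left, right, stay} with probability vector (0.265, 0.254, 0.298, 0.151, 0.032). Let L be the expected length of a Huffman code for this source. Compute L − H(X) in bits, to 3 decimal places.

0.082 bits

Entropy H = −Σ p log₂ p ≈ 2.1011 bits.
Huffman merges: 4/125+151/1000→183/1000; 183/1000+127/500→437/1000; 53/200+149/500→563/1000; 437/1000+563/1000→1. L = 2183/1000 ≈ 2.1830.
L − H = 2.1830 − 2.1011 = 0.082 bits.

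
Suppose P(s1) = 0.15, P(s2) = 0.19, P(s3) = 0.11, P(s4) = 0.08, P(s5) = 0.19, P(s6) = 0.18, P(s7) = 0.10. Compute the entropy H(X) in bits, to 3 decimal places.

H = −Σ pᵢ log₂ pᵢ.
−0.15·log₂(0.15) = 0.4105
−0.19·log₂(0.19) = 0.4552
−0.11·log₂(0.11) = 0.3503
−0.08·log₂(0.08) = 0.2915
−0.19·log₂(0.19) = 0.4552
−0.18·log₂(0.18) = 0.4453
−0.10·log₂(0.10) = 0.3322
Sum ≈ 2.7403 → 2.740 bits.

2.740 bits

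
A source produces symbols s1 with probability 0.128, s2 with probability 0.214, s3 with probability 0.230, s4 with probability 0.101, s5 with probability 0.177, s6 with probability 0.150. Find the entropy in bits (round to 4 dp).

2.5301 bits

H = −Σ pᵢ log₂ pᵢ.
−0.128·log₂(0.128) = 0.3796
−0.214·log₂(0.214) = 0.4760
−0.230·log₂(0.230) = 0.4877
−0.101·log₂(0.101) = 0.3341
−0.177·log₂(0.177) = 0.4422
−0.150·log₂(0.150) = 0.4105
Sum ≈ 2.5301 → 2.5301 bits.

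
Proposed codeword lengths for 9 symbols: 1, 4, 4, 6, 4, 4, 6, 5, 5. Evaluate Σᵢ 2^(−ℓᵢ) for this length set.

With common denominator 2^6 = 64: Σ 2^(−ℓᵢ) = 32/64 + 4/64 + 4/64 + 1/64 + 4/64 + 4/64 + 1/64 + 2/64 + 2/64 = 54/64 = 0.84375.

0.84375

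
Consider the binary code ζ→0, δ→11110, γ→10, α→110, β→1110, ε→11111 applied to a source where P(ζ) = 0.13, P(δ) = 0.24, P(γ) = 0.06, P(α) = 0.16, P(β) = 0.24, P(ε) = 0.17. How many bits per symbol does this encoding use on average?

3.74 bits/symbol

L̄ = Σ pᵢ·ℓᵢ = 0.13·1 + 0.24·5 + 0.06·2 + 0.16·3 + 0.24·4 + 0.17·5 = 3.74 bits/symbol.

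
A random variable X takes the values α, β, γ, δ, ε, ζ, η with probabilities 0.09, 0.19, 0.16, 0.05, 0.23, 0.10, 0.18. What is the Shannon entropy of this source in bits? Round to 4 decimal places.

2.6722 bits

H = −Σ pᵢ log₂ pᵢ.
−0.09·log₂(0.09) = 0.3127
−0.19·log₂(0.19) = 0.4552
−0.16·log₂(0.16) = 0.4230
−0.05·log₂(0.05) = 0.2161
−0.23·log₂(0.23) = 0.4877
−0.10·log₂(0.10) = 0.3322
−0.18·log₂(0.18) = 0.4453
Sum ≈ 2.6722 → 2.6722 bits.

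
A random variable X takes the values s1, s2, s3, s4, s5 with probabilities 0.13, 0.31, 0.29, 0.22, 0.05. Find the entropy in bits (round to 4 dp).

H = −Σ pᵢ log₂ pᵢ.
−0.13·log₂(0.13) = 0.3826
−0.31·log₂(0.31) = 0.5238
−0.29·log₂(0.29) = 0.5179
−0.22·log₂(0.22) = 0.4806
−0.05·log₂(0.05) = 0.2161
Sum ≈ 2.1210 → 2.1210 bits.

2.1210 bits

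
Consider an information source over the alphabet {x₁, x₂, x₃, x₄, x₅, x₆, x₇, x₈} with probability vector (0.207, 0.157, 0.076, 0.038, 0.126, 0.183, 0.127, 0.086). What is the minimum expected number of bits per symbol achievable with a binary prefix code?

2.907 bits/symbol

Repeatedly combine the two least-probable nodes; the expected code length is the sum of the merged weights.
merge 19/500 + 19/250 → 57/500
merge 43/500 + 57/500 → 1/5
merge 63/500 + 127/1000 → 253/1000
merge 157/1000 + 183/1000 → 17/50
merge 1/5 + 207/1000 → 407/1000
merge 253/1000 + 17/50 → 593/1000
merge 407/1000 + 593/1000 → 1
L = 57/500 + 1/5 + 253/1000 + 17/50 + 407/1000 + 593/1000 + 1 = 2907/1000 = 2.907 bits/symbol.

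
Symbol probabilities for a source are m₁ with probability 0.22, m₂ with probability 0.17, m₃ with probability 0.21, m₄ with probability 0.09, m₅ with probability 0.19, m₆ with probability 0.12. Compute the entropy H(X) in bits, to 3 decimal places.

H = −Σ pᵢ log₂ pᵢ.
−0.22·log₂(0.22) = 0.4806
−0.17·log₂(0.17) = 0.4346
−0.21·log₂(0.21) = 0.4728
−0.09·log₂(0.09) = 0.3127
−0.19·log₂(0.19) = 0.4552
−0.12·log₂(0.12) = 0.3671
Sum ≈ 2.5229 → 2.523 bits.

2.523 bits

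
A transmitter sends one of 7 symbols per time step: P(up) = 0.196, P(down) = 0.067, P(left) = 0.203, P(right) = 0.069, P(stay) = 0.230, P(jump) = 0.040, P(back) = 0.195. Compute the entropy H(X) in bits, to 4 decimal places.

H = −Σ pᵢ log₂ pᵢ.
−0.196·log₂(0.196) = 0.4608
−0.067·log₂(0.067) = 0.2613
−0.203·log₂(0.203) = 0.4670
−0.069·log₂(0.069) = 0.2662
−0.230·log₂(0.230) = 0.4877
−0.040·log₂(0.040) = 0.1858
−0.195·log₂(0.195) = 0.4599
Sum ≈ 2.5886 → 2.5886 bits.

2.5886 bits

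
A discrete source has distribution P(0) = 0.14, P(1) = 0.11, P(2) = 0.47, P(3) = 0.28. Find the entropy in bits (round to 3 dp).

H = −Σ pᵢ log₂ pᵢ.
−0.14·log₂(0.14) = 0.3971
−0.11·log₂(0.11) = 0.3503
−0.47·log₂(0.47) = 0.5120
−0.28·log₂(0.28) = 0.5142
Sum ≈ 1.7736 → 1.774 bits.

1.774 bits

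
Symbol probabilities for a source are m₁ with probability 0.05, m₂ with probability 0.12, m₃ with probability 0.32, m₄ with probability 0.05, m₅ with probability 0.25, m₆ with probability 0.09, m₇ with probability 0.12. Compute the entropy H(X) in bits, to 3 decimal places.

2.505 bits

H = −Σ pᵢ log₂ pᵢ.
−0.05·log₂(0.05) = 0.2161
−0.12·log₂(0.12) = 0.3671
−0.32·log₂(0.32) = 0.5260
−0.05·log₂(0.05) = 0.2161
−0.25·log₂(0.25) = 0.5000
−0.09·log₂(0.09) = 0.3127
−0.12·log₂(0.12) = 0.3671
Sum ≈ 2.5050 → 2.505 bits.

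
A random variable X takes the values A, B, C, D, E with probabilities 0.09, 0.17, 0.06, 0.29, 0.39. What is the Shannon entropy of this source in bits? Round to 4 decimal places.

H = −Σ pᵢ log₂ pᵢ.
−0.09·log₂(0.09) = 0.3127
−0.17·log₂(0.17) = 0.4346
−0.06·log₂(0.06) = 0.2435
−0.29·log₂(0.29) = 0.5179
−0.39·log₂(0.39) = 0.5298
Sum ≈ 2.0385 → 2.0385 bits.

2.0385 bits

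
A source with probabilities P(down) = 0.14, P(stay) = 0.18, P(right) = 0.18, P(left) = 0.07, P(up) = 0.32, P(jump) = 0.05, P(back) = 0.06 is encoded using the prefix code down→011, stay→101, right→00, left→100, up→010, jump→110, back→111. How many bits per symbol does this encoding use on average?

L̄ = Σ pᵢ·ℓᵢ = 0.14·3 + 0.18·3 + 0.18·2 + 0.07·3 + 0.32·3 + 0.05·3 + 0.06·3 = 2.82 bits/symbol.

2.82 bits/symbol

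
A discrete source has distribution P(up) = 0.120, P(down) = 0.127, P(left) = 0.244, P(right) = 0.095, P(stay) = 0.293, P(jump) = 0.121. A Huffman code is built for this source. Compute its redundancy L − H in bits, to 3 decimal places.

Entropy H = −Σ p log₂ p ≈ 2.4519 bits.
Huffman merges: 19/200+3/25→43/200; 121/1000+127/1000→31/125; 43/200+61/250→459/1000; 31/125+293/1000→541/1000; 459/1000+541/1000→1. L = 2463/1000 ≈ 2.4630.
L − H = 2.4630 − 2.4519 = 0.011 bits.

0.011 bits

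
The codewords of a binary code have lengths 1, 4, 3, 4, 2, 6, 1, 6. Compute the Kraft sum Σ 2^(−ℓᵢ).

With common denominator 2^6 = 64: Σ 2^(−ℓᵢ) = 32/64 + 4/64 + 8/64 + 4/64 + 16/64 + 1/64 + 32/64 + 1/64 = 98/64 = 1.53125.

1.53125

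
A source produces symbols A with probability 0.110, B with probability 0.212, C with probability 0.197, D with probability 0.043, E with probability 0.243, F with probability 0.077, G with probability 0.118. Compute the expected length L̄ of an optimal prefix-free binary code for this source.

2.665 bits/symbol

Repeatedly combine the two least-probable nodes; the expected code length is the sum of the merged weights.
merge 43/1000 + 77/1000 → 3/25
merge 11/100 + 59/500 → 57/250
merge 3/25 + 197/1000 → 317/1000
merge 53/250 + 57/250 → 11/25
merge 243/1000 + 317/1000 → 14/25
merge 11/25 + 14/25 → 1
L = 3/25 + 57/250 + 317/1000 + 11/25 + 14/25 + 1 = 533/200 = 2.665 bits/symbol.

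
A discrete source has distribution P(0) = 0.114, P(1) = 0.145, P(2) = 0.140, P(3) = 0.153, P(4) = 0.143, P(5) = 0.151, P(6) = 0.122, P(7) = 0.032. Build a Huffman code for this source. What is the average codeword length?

2.993 bits/symbol

Repeatedly combine the two least-probable nodes; the expected code length is the sum of the merged weights.
merge 4/125 + 57/500 → 73/500
merge 61/500 + 7/50 → 131/500
merge 143/1000 + 29/200 → 36/125
merge 73/500 + 151/1000 → 297/1000
merge 153/1000 + 131/500 → 83/200
merge 36/125 + 297/1000 → 117/200
merge 83/200 + 117/200 → 1
L = 73/500 + 131/500 + 36/125 + 297/1000 + 83/200 + 117/200 + 1 = 2993/1000 = 2.993 bits/symbol.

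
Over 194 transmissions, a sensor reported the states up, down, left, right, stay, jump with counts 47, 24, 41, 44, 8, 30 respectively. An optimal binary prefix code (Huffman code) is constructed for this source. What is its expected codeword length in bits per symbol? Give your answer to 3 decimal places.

2.485 bits/symbol

Probabilities are the counts divided by 194.
Repeatedly combine the two least-probable nodes; the expected code length is the sum of the merged weights.
merge 4/97 + 12/97 → 16/97
merge 15/97 + 16/97 → 31/97
merge 41/194 + 22/97 → 85/194
merge 47/194 + 31/97 → 109/194
merge 85/194 + 109/194 → 1
L = 16/97 + 31/97 + 85/194 + 109/194 + 1 = 241/97 ≈ 2.485 bits/symbol.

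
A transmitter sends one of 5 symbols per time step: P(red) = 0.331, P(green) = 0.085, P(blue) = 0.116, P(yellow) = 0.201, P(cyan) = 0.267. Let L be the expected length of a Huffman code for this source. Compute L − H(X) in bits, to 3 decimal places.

Entropy H = −Σ p log₂ p ≈ 2.1647 bits.
Huffman merges: 17/200+29/250→201/1000; 201/1000+201/1000→201/500; 267/1000+331/1000→299/500; 201/500+299/500→1. L = 2201/1000 ≈ 2.2010.
L − H = 2.2010 − 2.1647 = 0.036 bits.

0.036 bits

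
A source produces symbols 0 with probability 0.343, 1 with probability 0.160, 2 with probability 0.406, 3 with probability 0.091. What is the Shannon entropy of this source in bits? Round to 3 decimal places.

1.795 bits

H = −Σ pᵢ log₂ pᵢ.
−0.343·log₂(0.343) = 0.5295
−0.160·log₂(0.160) = 0.4230
−0.406·log₂(0.406) = 0.5280
−0.091·log₂(0.091) = 0.3147
Sum ≈ 1.7952 → 1.795 bits.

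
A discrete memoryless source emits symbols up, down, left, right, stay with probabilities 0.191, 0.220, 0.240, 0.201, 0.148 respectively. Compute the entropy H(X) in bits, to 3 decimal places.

H = −Σ pᵢ log₂ pᵢ.
−0.191·log₂(0.191) = 0.4562
−0.220·log₂(0.220) = 0.4806
−0.240·log₂(0.240) = 0.4941
−0.201·log₂(0.201) = 0.4653
−0.148·log₂(0.148) = 0.4079
Sum ≈ 2.3041 → 2.304 bits.

2.304 bits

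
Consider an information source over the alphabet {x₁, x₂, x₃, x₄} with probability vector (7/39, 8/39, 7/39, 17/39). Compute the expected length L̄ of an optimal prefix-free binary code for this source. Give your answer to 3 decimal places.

1.923 bits/symbol

Repeatedly combine the two least-probable nodes; the expected code length is the sum of the merged weights.
merge 7/39 + 7/39 → 14/39
merge 8/39 + 14/39 → 22/39
merge 17/39 + 22/39 → 1
L = 14/39 + 22/39 + 1 = 25/13 ≈ 1.923 bits/symbol.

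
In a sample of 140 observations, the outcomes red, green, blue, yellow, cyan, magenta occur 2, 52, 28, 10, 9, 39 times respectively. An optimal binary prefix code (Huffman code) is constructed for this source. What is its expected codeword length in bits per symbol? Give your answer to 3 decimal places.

Probabilities are the counts divided by 140.
Repeatedly combine the two least-probable nodes; the expected code length is the sum of the merged weights.
merge 1/70 + 9/140 → 11/140
merge 1/14 + 11/140 → 3/20
merge 3/20 + 1/5 → 7/20
merge 39/140 + 7/20 → 22/35
merge 13/35 + 22/35 → 1
L = 11/140 + 3/20 + 7/20 + 22/35 + 1 = 309/140 ≈ 2.207 bits/symbol.

2.207 bits/symbol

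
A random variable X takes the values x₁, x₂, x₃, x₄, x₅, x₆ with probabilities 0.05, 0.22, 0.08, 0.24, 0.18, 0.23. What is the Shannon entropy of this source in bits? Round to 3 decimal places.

H = −Σ pᵢ log₂ pᵢ.
−0.05·log₂(0.05) = 0.2161
−0.22·log₂(0.22) = 0.4806
−0.08·log₂(0.08) = 0.2915
−0.24·log₂(0.24) = 0.4941
−0.18·log₂(0.18) = 0.4453
−0.23·log₂(0.23) = 0.4877
Sum ≈ 2.4153 → 2.415 bits.

2.415 bits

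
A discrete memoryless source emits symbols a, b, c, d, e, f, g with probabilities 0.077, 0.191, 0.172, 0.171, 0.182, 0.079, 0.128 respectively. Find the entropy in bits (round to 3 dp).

H = −Σ pᵢ log₂ pᵢ.
−0.077·log₂(0.077) = 0.2848
−0.191·log₂(0.191) = 0.4562
−0.172·log₂(0.172) = 0.4368
−0.171·log₂(0.171) = 0.4357
−0.182·log₂(0.182) = 0.4474
−0.079·log₂(0.079) = 0.2893
−0.128·log₂(0.128) = 0.3796
Sum ≈ 2.7298 → 2.730 bits.

2.730 bits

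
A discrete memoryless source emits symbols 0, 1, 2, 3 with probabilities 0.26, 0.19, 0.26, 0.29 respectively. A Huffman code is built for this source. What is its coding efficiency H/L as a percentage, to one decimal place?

99.2%

Entropy H = −Σ p log₂ p ≈ 1.9837 bits.
Huffman merges: 19/100+13/50→9/20; 13/50+29/100→11/20; 9/20+11/20→1. L = 2 ≈ 2.0000.
Efficiency = H/L = 1.9837/2.0000 = 99.2%.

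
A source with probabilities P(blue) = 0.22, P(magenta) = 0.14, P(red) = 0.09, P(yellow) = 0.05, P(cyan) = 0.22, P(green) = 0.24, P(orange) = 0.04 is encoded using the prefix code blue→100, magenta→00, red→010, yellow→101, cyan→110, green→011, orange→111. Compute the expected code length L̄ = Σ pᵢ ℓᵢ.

2.86 bits/symbol

L̄ = Σ pᵢ·ℓᵢ = 0.22·3 + 0.14·2 + 0.09·3 + 0.05·3 + 0.22·3 + 0.24·3 + 0.04·3 = 2.86 bits/symbol.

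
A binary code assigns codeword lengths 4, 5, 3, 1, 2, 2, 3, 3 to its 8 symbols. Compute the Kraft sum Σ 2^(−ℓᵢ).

1.46875

With common denominator 2^5 = 32: Σ 2^(−ℓᵢ) = 2/32 + 1/32 + 4/32 + 16/32 + 8/32 + 8/32 + 4/32 + 4/32 = 47/32 = 1.46875.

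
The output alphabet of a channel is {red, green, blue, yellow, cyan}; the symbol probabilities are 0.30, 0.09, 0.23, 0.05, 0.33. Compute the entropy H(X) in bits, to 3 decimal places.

H = −Σ pᵢ log₂ pᵢ.
−0.30·log₂(0.30) = 0.5211
−0.09·log₂(0.09) = 0.3127
−0.23·log₂(0.23) = 0.4877
−0.05·log₂(0.05) = 0.2161
−0.33·log₂(0.33) = 0.5278
Sum ≈ 2.0653 → 2.065 bits.

2.065 bits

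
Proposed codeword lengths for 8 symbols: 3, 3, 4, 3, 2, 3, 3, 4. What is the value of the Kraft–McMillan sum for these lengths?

1

With common denominator 2^4 = 16: Σ 2^(−ℓᵢ) = 2/16 + 2/16 + 1/16 + 2/16 + 4/16 + 2/16 + 2/16 + 1/16 = 16/16 = 1.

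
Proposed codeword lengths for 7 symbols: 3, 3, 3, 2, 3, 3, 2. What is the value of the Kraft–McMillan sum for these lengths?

With common denominator 2^3 = 8: Σ 2^(−ℓᵢ) = 1/8 + 1/8 + 1/8 + 2/8 + 1/8 + 1/8 + 2/8 = 9/8 = 1.125.

1.125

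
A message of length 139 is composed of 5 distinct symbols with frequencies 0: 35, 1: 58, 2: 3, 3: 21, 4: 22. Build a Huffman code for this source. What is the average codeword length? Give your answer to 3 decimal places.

Probabilities are the counts divided by 139.
Repeatedly combine the two least-probable nodes; the expected code length is the sum of the merged weights.
merge 3/139 + 21/139 → 24/139
merge 22/139 + 24/139 → 46/139
merge 35/139 + 46/139 → 81/139
merge 58/139 + 81/139 → 1
L = 24/139 + 46/139 + 81/139 + 1 = 290/139 ≈ 2.086 bits/symbol.

2.086 bits/symbol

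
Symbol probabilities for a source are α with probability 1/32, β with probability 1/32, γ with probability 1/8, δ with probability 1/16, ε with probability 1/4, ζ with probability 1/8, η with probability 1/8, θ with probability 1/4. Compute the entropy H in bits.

2.6875 bits

Each probability is a power of 1/2, so log₂(1/p) is an integer.
H = Σ p·log₂(1/p) = 1/32·5 + 1/32·5 + 1/8·3 + 1/16·4 + 1/4·2 + 1/8·3 + 1/8·3 + 1/4·2 = 2.6875 bits.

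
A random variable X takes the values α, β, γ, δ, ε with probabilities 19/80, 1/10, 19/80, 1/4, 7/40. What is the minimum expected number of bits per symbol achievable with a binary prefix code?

Repeatedly combine the two least-probable nodes; the expected code length is the sum of the merged weights.
merge 1/10 + 7/40 → 11/40
merge 19/80 + 19/80 → 19/40
merge 1/4 + 11/40 → 21/40
merge 19/40 + 21/40 → 1
L = 11/40 + 19/40 + 21/40 + 1 = 91/40 = 2.275 bits/symbol.

2.275 bits/symbol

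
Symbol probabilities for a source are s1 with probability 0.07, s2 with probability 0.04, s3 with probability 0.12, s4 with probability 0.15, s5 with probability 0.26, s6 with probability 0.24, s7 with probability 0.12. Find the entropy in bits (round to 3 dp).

H = −Σ pᵢ log₂ pᵢ.
−0.07·log₂(0.07) = 0.2686
−0.04·log₂(0.04) = 0.1858
−0.12·log₂(0.12) = 0.3671
−0.15·log₂(0.15) = 0.4105
−0.26·log₂(0.26) = 0.5053
−0.24·log₂(0.24) = 0.4941
−0.12·log₂(0.12) = 0.3671
Sum ≈ 2.5984 → 2.598 bits.

2.598 bits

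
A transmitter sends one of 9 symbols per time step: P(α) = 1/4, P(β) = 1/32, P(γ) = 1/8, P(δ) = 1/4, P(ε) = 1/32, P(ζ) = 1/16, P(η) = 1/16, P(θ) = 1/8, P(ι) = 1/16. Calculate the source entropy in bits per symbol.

2.8125 bits

Each probability is a power of 1/2, so log₂(1/p) is an integer.
H = Σ p·log₂(1/p) = 1/4·2 + 1/32·5 + 1/8·3 + 1/4·2 + 1/32·5 + 1/16·4 + 1/16·4 + 1/8·3 + 1/16·4 = 2.8125 bits.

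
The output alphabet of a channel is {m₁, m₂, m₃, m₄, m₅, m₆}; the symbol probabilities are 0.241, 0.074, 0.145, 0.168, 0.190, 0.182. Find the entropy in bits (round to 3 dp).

2.512 bits

H = −Σ pᵢ log₂ pᵢ.
−0.241·log₂(0.241) = 0.4947
−0.074·log₂(0.074) = 0.2780
−0.145·log₂(0.145) = 0.4040
−0.168·log₂(0.168) = 0.4323
−0.190·log₂(0.190) = 0.4552
−0.182·log₂(0.182) = 0.4474
Sum ≈ 2.5116 → 2.512 bits.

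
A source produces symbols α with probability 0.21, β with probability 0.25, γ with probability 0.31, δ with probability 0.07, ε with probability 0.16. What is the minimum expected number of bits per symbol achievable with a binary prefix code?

Repeatedly combine the two least-probable nodes; the expected code length is the sum of the merged weights.
merge 7/100 + 4/25 → 23/100
merge 21/100 + 23/100 → 11/25
merge 1/4 + 31/100 → 14/25
merge 11/25 + 14/25 → 1
L = 23/100 + 11/25 + 14/25 + 1 = 223/100 = 2.23 bits/symbol.

2.23 bits/symbol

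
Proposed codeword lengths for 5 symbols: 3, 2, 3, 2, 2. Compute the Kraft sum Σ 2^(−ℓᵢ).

With common denominator 2^3 = 8: Σ 2^(−ℓᵢ) = 1/8 + 2/8 + 1/8 + 2/8 + 2/8 = 8/8 = 1.

1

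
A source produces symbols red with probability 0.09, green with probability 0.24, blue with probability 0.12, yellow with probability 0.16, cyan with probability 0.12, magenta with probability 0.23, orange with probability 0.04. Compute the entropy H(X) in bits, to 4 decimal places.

2.6374 bits

H = −Σ pᵢ log₂ pᵢ.
−0.09·log₂(0.09) = 0.3127
−0.24·log₂(0.24) = 0.4941
−0.12·log₂(0.12) = 0.3671
−0.16·log₂(0.16) = 0.4230
−0.12·log₂(0.12) = 0.3671
−0.23·log₂(0.23) = 0.4877
−0.04·log₂(0.04) = 0.1858
Sum ≈ 2.6374 → 2.6374 bits.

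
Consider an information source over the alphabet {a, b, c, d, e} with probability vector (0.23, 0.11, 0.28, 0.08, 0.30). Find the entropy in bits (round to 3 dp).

H = −Σ pᵢ log₂ pᵢ.
−0.23·log₂(0.23) = 0.4877
−0.11·log₂(0.11) = 0.3503
−0.28·log₂(0.28) = 0.5142
−0.08·log₂(0.08) = 0.2915
−0.30·log₂(0.30) = 0.5211
Sum ≈ 2.1648 → 2.165 bits.

2.165 bits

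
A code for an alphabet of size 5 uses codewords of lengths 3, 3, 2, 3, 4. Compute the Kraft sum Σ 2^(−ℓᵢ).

0.6875

With common denominator 2^4 = 16: Σ 2^(−ℓᵢ) = 2/16 + 2/16 + 4/16 + 2/16 + 1/16 = 11/16 = 0.6875.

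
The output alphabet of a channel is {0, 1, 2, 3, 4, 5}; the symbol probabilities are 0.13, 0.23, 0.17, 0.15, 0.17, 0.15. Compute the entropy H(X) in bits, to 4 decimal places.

2.5606 bits

H = −Σ pᵢ log₂ pᵢ.
−0.13·log₂(0.13) = 0.3826
−0.23·log₂(0.23) = 0.4877
−0.17·log₂(0.17) = 0.4346
−0.15·log₂(0.15) = 0.4105
−0.17·log₂(0.17) = 0.4346
−0.15·log₂(0.15) = 0.4105
Sum ≈ 2.5606 → 2.5606 bits.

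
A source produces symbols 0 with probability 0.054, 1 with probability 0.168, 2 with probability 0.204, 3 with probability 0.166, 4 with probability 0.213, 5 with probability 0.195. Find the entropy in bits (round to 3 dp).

H = −Σ pᵢ log₂ pᵢ.
−0.054·log₂(0.054) = 0.2274
−0.168·log₂(0.168) = 0.4323
−0.204·log₂(0.204) = 0.4678
−0.166·log₂(0.166) = 0.4301
−0.213·log₂(0.213) = 0.4752
−0.195·log₂(0.195) = 0.4599
Sum ≈ 2.4928 → 2.493 bits.

2.493 bits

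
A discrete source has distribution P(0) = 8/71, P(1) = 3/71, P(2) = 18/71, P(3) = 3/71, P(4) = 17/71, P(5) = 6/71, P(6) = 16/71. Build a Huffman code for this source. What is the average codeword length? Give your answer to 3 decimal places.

2.535 bits/symbol

Repeatedly combine the two least-probable nodes; the expected code length is the sum of the merged weights.
merge 3/71 + 3/71 → 6/71
merge 6/71 + 6/71 → 12/71
merge 8/71 + 12/71 → 20/71
merge 16/71 + 17/71 → 33/71
merge 18/71 + 20/71 → 38/71
merge 33/71 + 38/71 → 1
L = 6/71 + 12/71 + 20/71 + 33/71 + 38/71 + 1 = 180/71 ≈ 2.535 bits/symbol.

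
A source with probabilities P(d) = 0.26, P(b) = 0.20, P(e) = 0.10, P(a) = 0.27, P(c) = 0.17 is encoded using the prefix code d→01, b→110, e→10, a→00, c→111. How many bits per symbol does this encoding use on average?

L̄ = Σ pᵢ·ℓᵢ = 0.26·2 + 0.20·3 + 0.10·2 + 0.27·2 + 0.17·3 = 2.37 bits/symbol.

2.37 bits/symbol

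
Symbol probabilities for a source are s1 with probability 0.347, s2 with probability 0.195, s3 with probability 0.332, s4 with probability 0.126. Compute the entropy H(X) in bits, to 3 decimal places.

1.894 bits

H = −Σ pᵢ log₂ pᵢ.
−0.347·log₂(0.347) = 0.5299
−0.195·log₂(0.195) = 0.4599
−0.332·log₂(0.332) = 0.5281
−0.126·log₂(0.126) = 0.3766
Sum ≈ 1.8944 → 1.894 bits.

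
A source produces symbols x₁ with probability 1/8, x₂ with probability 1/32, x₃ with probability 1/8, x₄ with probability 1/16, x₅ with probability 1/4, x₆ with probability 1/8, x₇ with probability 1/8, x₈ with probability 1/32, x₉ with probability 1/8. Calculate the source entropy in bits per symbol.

Each probability is a power of 1/2, so log₂(1/p) is an integer.
H = Σ p·log₂(1/p) = 1/8·3 + 1/32·5 + 1/8·3 + 1/16·4 + 1/4·2 + 1/8·3 + 1/8·3 + 1/32·5 + 1/8·3 = 2.9375 bits.

2.9375 bits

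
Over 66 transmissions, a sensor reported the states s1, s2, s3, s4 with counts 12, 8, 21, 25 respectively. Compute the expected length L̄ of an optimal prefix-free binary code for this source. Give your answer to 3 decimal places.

1.924 bits/symbol

Probabilities are the counts divided by 66.
Repeatedly combine the two least-probable nodes; the expected code length is the sum of the merged weights.
merge 4/33 + 2/11 → 10/33
merge 10/33 + 7/22 → 41/66
merge 25/66 + 41/66 → 1
L = 10/33 + 41/66 + 1 = 127/66 ≈ 1.924 bits/symbol.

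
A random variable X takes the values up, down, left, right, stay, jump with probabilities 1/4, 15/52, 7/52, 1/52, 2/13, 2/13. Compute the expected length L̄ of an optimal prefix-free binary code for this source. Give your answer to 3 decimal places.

2.462 bits/symbol

Repeatedly combine the two least-probable nodes; the expected code length is the sum of the merged weights.
merge 1/52 + 7/52 → 2/13
merge 2/13 + 2/13 → 4/13
merge 2/13 + 1/4 → 21/52
merge 15/52 + 4/13 → 31/52
merge 21/52 + 31/52 → 1
L = 2/13 + 4/13 + 21/52 + 31/52 + 1 = 32/13 ≈ 2.462 bits/symbol.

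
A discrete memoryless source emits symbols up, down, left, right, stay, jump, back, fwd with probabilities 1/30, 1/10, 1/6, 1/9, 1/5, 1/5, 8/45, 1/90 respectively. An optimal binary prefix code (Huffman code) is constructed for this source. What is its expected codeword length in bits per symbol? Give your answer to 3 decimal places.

2.789 bits/symbol

Repeatedly combine the two least-probable nodes; the expected code length is the sum of the merged weights.
merge 1/90 + 1/30 → 2/45
merge 2/45 + 1/10 → 13/90
merge 1/9 + 13/90 → 23/90
merge 1/6 + 8/45 → 31/90
merge 1/5 + 1/5 → 2/5
merge 23/90 + 31/90 → 3/5
merge 2/5 + 3/5 → 1
L = 2/45 + 13/90 + 23/90 + 31/90 + 2/5 + 3/5 + 1 = 251/90 ≈ 2.789 bits/symbol.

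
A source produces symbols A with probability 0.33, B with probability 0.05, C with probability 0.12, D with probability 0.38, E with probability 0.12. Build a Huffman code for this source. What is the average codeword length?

Repeatedly combine the two least-probable nodes; the expected code length is the sum of the merged weights.
merge 1/20 + 3/25 → 17/100
merge 3/25 + 17/100 → 29/100
merge 29/100 + 33/100 → 31/50
merge 19/50 + 31/50 → 1
L = 17/100 + 29/100 + 31/50 + 1 = 52/25 = 2.08 bits/symbol.

2.08 bits/symbol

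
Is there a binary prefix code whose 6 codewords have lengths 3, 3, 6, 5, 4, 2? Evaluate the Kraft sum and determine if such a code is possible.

0.609375; yes

With common denominator 2^6 = 64: Σ 2^(−ℓᵢ) = 8/64 + 8/64 + 1/64 + 2/64 + 4/64 + 16/64 = 39/64 = 0.609375.
Kraft's inequality requires Σ ≤ 1; here Σ = 0.609375 ≤ 1, so such a prefix code exists.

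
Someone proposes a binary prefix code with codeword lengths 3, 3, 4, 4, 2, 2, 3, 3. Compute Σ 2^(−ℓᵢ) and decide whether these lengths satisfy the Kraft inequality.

With common denominator 2^4 = 16: Σ 2^(−ℓᵢ) = 2/16 + 2/16 + 1/16 + 1/16 + 4/16 + 4/16 + 2/16 + 2/16 = 18/16 = 1.125.
Kraft's inequality requires Σ ≤ 1; here Σ = 1.125 > 1, so no such prefix code exists.

1.125; no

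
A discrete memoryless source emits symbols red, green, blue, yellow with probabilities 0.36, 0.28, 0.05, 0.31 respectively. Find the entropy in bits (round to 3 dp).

1.785 bits

H = −Σ pᵢ log₂ pᵢ.
−0.36·log₂(0.36) = 0.5306
−0.28·log₂(0.28) = 0.5142
−0.05·log₂(0.05) = 0.2161
−0.31·log₂(0.31) = 0.5238
Sum ≈ 1.7847 → 1.785 bits.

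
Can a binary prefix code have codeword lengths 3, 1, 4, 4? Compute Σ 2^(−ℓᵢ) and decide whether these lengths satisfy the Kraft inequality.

0.75; yes

With common denominator 2^4 = 16: Σ 2^(−ℓᵢ) = 2/16 + 8/16 + 1/16 + 1/16 = 12/16 = 0.75.
Kraft's inequality requires Σ ≤ 1; here Σ = 0.75 ≤ 1, so such a prefix code exists.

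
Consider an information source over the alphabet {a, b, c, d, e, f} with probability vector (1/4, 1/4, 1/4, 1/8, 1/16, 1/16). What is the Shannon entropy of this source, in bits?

2.375 bits

Each probability is a power of 1/2, so log₂(1/p) is an integer.
H = Σ p·log₂(1/p) = 1/4·2 + 1/4·2 + 1/4·2 + 1/8·3 + 1/16·4 + 1/16·4 = 2.375 bits.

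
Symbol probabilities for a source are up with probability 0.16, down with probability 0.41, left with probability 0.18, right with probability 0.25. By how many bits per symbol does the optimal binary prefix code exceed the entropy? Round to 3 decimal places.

Entropy H = −Σ p log₂ p ≈ 1.8957 bits.
Huffman merges: 4/25+9/50→17/50; 1/4+17/50→59/100; 41/100+59/100→1. L = 193/100 ≈ 1.9300.
L − H = 1.9300 − 1.8957 = 0.034 bits.

0.034 bits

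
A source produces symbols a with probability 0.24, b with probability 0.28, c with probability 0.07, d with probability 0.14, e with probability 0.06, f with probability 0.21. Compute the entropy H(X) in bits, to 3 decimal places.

H = −Σ pᵢ log₂ pᵢ.
−0.24·log₂(0.24) = 0.4941
−0.28·log₂(0.28) = 0.5142
−0.07·log₂(0.07) = 0.2686
−0.14·log₂(0.14) = 0.3971
−0.06·log₂(0.06) = 0.2435
−0.21·log₂(0.21) = 0.4728
Sum ≈ 2.3904 → 2.390 bits.

2.390 bits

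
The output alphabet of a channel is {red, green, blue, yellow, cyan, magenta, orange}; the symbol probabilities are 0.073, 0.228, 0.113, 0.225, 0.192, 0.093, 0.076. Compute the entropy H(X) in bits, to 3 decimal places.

H = −Σ pᵢ log₂ pᵢ.
−0.073·log₂(0.073) = 0.2756
−0.228·log₂(0.228) = 0.4863
−0.113·log₂(0.113) = 0.3555
−0.225·log₂(0.225) = 0.4842
−0.192·log₂(0.192) = 0.4571
−0.093·log₂(0.093) = 0.3187
−0.076·log₂(0.076) = 0.2826
Sum ≈ 2.6600 → 2.660 bits.

2.660 bits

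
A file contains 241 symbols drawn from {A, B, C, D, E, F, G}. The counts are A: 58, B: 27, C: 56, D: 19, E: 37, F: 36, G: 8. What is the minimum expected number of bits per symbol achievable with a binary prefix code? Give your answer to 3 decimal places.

2.639 bits/symbol

Probabilities are the counts divided by 241.
Repeatedly combine the two least-probable nodes; the expected code length is the sum of the merged weights.
merge 8/241 + 19/241 → 27/241
merge 27/241 + 27/241 → 54/241
merge 36/241 + 37/241 → 73/241
merge 54/241 + 56/241 → 110/241
merge 58/241 + 73/241 → 131/241
merge 110/241 + 131/241 → 1
L = 27/241 + 54/241 + 73/241 + 110/241 + 131/241 + 1 = 636/241 ≈ 2.639 bits/symbol.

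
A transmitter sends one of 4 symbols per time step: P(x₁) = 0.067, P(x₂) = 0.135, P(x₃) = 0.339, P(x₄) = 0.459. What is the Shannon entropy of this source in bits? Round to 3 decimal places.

1.696 bits

H = −Σ pᵢ log₂ pᵢ.
−0.067·log₂(0.067) = 0.2613
−0.135·log₂(0.135) = 0.3900
−0.339·log₂(0.339) = 0.5291
−0.459·log₂(0.459) = 0.5157
Sum ≈ 1.6960 → 1.696 bits.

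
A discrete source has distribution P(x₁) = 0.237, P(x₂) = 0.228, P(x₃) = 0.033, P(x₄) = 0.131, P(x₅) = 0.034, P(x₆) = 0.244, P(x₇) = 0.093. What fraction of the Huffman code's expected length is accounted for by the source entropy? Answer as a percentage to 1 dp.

Entropy H = −Σ p log₂ p ≈ 2.5062 bits.
Huffman merges: 33/1000+17/500→67/1000; 67/1000+93/1000→4/25; 131/1000+4/25→291/1000; 57/250+237/1000→93/200; 61/250+291/1000→107/200; 93/200+107/200→1. L = 1259/500 ≈ 2.5180.
Efficiency = H/L = 2.5062/2.5180 = 99.5%.

99.5%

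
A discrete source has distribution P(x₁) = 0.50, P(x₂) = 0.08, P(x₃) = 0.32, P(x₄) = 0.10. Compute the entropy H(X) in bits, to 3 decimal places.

1.650 bits

H = −Σ pᵢ log₂ pᵢ.
−0.50·log₂(0.50) = 0.5000
−0.08·log₂(0.08) = 0.2915
−0.32·log₂(0.32) = 0.5260
−0.10·log₂(0.10) = 0.3322
Sum ≈ 1.6497 → 1.650 bits.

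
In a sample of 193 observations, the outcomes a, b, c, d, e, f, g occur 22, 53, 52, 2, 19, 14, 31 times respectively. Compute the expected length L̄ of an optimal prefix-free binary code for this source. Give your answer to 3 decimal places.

Probabilities are the counts divided by 193.
Repeatedly combine the two least-probable nodes; the expected code length is the sum of the merged weights.
merge 2/193 + 14/193 → 16/193
merge 16/193 + 19/193 → 35/193
merge 22/193 + 31/193 → 53/193
merge 35/193 + 52/193 → 87/193
merge 53/193 + 53/193 → 106/193
merge 87/193 + 106/193 → 1
L = 16/193 + 35/193 + 53/193 + 87/193 + 106/193 + 1 = 490/193 ≈ 2.539 bits/symbol.

2.539 bits/symbol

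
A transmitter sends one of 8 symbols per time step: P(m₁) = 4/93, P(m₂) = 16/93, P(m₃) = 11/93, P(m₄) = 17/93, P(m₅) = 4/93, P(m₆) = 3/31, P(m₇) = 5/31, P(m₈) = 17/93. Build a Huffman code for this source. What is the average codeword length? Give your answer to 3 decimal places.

2.903 bits/symbol

Repeatedly combine the two least-probable nodes; the expected code length is the sum of the merged weights.
merge 4/93 + 4/93 → 8/93
merge 8/93 + 3/31 → 17/93
merge 11/93 + 5/31 → 26/93
merge 16/93 + 17/93 → 11/31
merge 17/93 + 17/93 → 34/93
merge 26/93 + 11/31 → 59/93
merge 34/93 + 59/93 → 1
L = 8/93 + 17/93 + 26/93 + 11/31 + 34/93 + 59/93 + 1 = 90/31 ≈ 2.903 bits/symbol.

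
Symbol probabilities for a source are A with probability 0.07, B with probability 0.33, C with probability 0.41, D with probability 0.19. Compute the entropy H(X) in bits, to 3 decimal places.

H = −Σ pᵢ log₂ pᵢ.
−0.07·log₂(0.07) = 0.2686
−0.33·log₂(0.33) = 0.5278
−0.41·log₂(0.41) = 0.5274
−0.19·log₂(0.19) = 0.4552
Sum ≈ 1.7790 → 1.779 bits.

1.779 bits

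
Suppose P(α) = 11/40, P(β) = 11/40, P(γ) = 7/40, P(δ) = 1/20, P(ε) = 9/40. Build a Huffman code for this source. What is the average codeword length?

Repeatedly combine the two least-probable nodes; the expected code length is the sum of the merged weights.
merge 1/20 + 7/40 → 9/40
merge 9/40 + 9/40 → 9/20
merge 11/40 + 11/40 → 11/20
merge 9/20 + 11/20 → 1
L = 9/40 + 9/20 + 11/20 + 1 = 89/40 = 2.225 bits/symbol.

2.225 bits/symbol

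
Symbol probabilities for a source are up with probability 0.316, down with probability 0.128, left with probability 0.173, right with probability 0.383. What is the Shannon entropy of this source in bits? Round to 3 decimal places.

1.873 bits

H = −Σ pᵢ log₂ pᵢ.
−0.316·log₂(0.316) = 0.5252
−0.128·log₂(0.128) = 0.3796
−0.173·log₂(0.173) = 0.4379
−0.383·log₂(0.383) = 0.5303
Sum ≈ 1.8730 → 1.873 bits.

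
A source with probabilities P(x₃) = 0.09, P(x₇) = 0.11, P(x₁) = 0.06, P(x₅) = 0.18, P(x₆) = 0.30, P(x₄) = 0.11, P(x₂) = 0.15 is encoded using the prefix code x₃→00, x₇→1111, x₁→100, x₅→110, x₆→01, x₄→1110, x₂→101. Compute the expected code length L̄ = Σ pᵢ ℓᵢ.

L̄ = Σ pᵢ·ℓᵢ = 0.09·2 + 0.11·4 + 0.06·3 + 0.18·3 + 0.30·2 + 0.11·4 + 0.15·3 = 2.83 bits/symbol.

2.83 bits/symbol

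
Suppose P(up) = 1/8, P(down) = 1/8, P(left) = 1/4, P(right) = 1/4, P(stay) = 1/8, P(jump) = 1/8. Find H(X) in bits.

2.5 bits

Each probability is a power of 1/2, so log₂(1/p) is an integer.
H = Σ p·log₂(1/p) = 1/8·3 + 1/8·3 + 1/4·2 + 1/4·2 + 1/8·3 + 1/8·3 = 2.5 bits.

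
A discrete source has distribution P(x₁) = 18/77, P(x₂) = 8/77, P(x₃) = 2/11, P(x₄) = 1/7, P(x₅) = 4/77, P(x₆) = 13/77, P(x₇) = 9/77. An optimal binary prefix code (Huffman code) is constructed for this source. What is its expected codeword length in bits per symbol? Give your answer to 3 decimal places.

2.740 bits/symbol

Repeatedly combine the two least-probable nodes; the expected code length is the sum of the merged weights.
merge 4/77 + 8/77 → 12/77
merge 9/77 + 1/7 → 20/77
merge 12/77 + 13/77 → 25/77
merge 2/11 + 18/77 → 32/77
merge 20/77 + 25/77 → 45/77
merge 32/77 + 45/77 → 1
L = 12/77 + 20/77 + 25/77 + 32/77 + 45/77 + 1 = 211/77 ≈ 2.740 bits/symbol.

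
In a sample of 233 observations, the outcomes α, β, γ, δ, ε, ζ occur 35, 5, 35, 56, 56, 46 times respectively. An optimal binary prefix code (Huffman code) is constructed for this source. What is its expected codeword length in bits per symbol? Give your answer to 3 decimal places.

Probabilities are the counts divided by 233.
Repeatedly combine the two least-probable nodes; the expected code length is the sum of the merged weights.
merge 5/233 + 35/233 → 40/233
merge 35/233 + 40/233 → 75/233
merge 46/233 + 56/233 → 102/233
merge 56/233 + 75/233 → 131/233
merge 102/233 + 131/233 → 1
L = 40/233 + 75/233 + 102/233 + 131/233 + 1 = 581/233 ≈ 2.494 bits/symbol.

2.494 bits/symbol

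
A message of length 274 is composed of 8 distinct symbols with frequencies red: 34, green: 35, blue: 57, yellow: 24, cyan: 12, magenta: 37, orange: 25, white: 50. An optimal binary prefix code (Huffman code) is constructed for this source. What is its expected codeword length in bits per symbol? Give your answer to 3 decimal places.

Probabilities are the counts divided by 274.
Repeatedly combine the two least-probable nodes; the expected code length is the sum of the merged weights.
merge 6/137 + 12/137 → 18/137
merge 25/274 + 17/137 → 59/274
merge 35/274 + 18/137 → 71/274
merge 37/274 + 25/137 → 87/274
merge 57/274 + 59/274 → 58/137
merge 71/274 + 87/274 → 79/137
merge 58/137 + 79/137 → 1
L = 18/137 + 59/274 + 71/274 + 87/274 + 58/137 + 79/137 + 1 = 801/274 ≈ 2.923 bits/symbol.

2.923 bits/symbol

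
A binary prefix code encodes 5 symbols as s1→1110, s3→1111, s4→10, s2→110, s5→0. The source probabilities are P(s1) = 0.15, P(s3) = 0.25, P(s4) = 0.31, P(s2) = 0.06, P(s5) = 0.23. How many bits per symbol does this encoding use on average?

2.63 bits/symbol

L̄ = Σ pᵢ·ℓᵢ = 0.15·4 + 0.25·4 + 0.31·2 + 0.06·3 + 0.23·1 = 2.63 bits/symbol.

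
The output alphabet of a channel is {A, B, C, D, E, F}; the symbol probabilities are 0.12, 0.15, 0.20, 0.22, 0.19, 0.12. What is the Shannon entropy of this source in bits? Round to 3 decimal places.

2.545 bits

H = −Σ pᵢ log₂ pᵢ.
−0.12·log₂(0.12) = 0.3671
−0.15·log₂(0.15) = 0.4105
−0.20·log₂(0.20) = 0.4644
−0.22·log₂(0.22) = 0.4806
−0.19·log₂(0.19) = 0.4552
−0.12·log₂(0.12) = 0.3671
Sum ≈ 2.5449 → 2.545 bits.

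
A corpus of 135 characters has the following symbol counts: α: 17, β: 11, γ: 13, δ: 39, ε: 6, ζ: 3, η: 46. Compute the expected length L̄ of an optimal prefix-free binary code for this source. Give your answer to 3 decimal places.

Probabilities are the counts divided by 135.
Repeatedly combine the two least-probable nodes; the expected code length is the sum of the merged weights.
merge 1/45 + 2/45 → 1/15
merge 1/15 + 11/135 → 4/27
merge 13/135 + 17/135 → 2/9
merge 4/27 + 2/9 → 10/27
merge 13/45 + 46/135 → 17/27
merge 10/27 + 17/27 → 1
L = 1/15 + 4/27 + 2/9 + 10/27 + 17/27 + 1 = 329/135 ≈ 2.437 bits/symbol.

2.437 bits/symbol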